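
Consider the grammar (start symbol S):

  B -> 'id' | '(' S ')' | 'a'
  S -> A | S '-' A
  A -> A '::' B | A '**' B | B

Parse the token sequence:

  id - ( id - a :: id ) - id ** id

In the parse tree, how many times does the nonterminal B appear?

7

[S [S [S [A [B id]]] - [A [B ( [S [S [A [B id]]] - [A [A [B a]] :: [B id]]] )]]] - [A [A [B id]] ** [B id]]]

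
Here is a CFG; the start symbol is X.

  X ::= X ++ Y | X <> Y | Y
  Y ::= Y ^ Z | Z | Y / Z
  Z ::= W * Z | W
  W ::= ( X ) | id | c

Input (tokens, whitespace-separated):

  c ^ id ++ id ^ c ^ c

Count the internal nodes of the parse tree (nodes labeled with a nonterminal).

17

[X [X [Y [Y [Z [W c]]] ^ [Z [W id]]]] ++ [Y [Y [Y [Z [W id]]] ^ [Z [W c]]] ^ [Z [W c]]]]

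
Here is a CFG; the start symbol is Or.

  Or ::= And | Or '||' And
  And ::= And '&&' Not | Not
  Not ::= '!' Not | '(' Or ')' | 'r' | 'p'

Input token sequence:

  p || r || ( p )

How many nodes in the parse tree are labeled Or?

[Or [Or [Or [And [Not p]]] || [And [Not r]]] || [And [Not ( [Or [And [Not p]]] )]]]

4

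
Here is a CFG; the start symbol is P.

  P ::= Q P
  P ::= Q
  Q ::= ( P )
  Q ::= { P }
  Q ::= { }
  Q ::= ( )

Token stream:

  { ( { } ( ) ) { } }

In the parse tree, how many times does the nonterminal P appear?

5

[P [Q { [P [Q ( [P [Q { }] [P [Q ( )]]] )] [P [Q { }]]] }]]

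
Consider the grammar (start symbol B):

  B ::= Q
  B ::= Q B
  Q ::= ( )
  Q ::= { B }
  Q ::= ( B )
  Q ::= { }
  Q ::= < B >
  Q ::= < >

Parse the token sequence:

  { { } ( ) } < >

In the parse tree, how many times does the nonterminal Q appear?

4

[B [Q { [B [Q { }] [B [Q ( )]]] }] [B [Q < >]]]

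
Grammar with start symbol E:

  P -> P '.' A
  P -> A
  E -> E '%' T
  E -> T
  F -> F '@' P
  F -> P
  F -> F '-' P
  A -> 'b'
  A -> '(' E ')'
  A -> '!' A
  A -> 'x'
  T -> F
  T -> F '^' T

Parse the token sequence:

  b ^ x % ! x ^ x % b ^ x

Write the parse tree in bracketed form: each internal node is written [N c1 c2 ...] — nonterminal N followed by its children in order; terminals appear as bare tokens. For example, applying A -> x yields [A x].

[E [E [E [T [F [P [A b]]] ^ [T [F [P [A x]]]]]] % [T [F [P [A ! [A x]]]] ^ [T [F [P [A x]]]]]] % [T [F [P [A b]]] ^ [T [F [P [A x]]]]]]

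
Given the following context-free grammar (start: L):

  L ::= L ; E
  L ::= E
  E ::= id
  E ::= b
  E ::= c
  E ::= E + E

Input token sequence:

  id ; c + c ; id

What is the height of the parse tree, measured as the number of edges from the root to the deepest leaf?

[L [L [L [E id]] ; [E [E c] + [E c]]] ; [E id]]

4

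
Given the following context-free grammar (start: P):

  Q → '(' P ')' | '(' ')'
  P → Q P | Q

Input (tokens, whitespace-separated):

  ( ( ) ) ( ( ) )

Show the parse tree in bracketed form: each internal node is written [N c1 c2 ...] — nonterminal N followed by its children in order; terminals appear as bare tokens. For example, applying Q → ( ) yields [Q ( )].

P
Q P
( P ) P
( Q ) P
( ( ) ) P
( ( ) ) Q
( ( ) ) ( P )
( ( ) ) ( Q )
( ( ) ) ( ( ) )

[P [Q ( [P [Q ( )]] )] [P [Q ( [P [Q ( )]] )]]]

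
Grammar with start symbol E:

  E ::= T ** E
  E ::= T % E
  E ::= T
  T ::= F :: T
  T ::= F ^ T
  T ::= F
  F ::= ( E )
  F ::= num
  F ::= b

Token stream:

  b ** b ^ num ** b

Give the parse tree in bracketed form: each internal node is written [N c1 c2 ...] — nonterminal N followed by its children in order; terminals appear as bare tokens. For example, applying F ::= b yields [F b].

[E [T [F b]] ** [E [T [F b] ^ [T [F num]]] ** [E [T [F b]]]]]

E
T ** E
F ** E
b ** E
b ** T ** E
b ** F ^ T ** E
b ** b ^ T ** E
b ** b ^ F ** E
b ** b ^ num ** E
b ** b ^ num ** T
b ** b ^ num ** F
b ** b ^ num ** b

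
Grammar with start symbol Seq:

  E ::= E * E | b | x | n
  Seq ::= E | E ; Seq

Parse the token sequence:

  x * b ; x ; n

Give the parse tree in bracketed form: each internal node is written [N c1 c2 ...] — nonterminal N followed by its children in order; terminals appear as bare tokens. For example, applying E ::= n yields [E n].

[Seq [E [E x] * [E b]] ; [Seq [E x] ; [Seq [E n]]]]

Seq
E ; Seq
E * E ; Seq
x * E ; Seq
x * b ; Seq
x * b ; E ; Seq
x * b ; x ; Seq
x * b ; x ; E
x * b ; x ; n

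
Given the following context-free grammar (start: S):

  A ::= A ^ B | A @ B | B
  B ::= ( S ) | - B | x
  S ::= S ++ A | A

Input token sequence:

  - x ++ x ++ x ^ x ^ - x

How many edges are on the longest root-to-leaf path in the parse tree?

[S [S [S [A [B - [B x]]]] ++ [A [B x]]] ++ [A [A [A [B x]] ^ [B x]] ^ [B - [B x]]]]

6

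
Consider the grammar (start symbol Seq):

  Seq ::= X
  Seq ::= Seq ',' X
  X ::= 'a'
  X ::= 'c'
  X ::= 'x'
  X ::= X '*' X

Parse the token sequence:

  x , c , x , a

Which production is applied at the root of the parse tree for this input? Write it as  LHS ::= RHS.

[Seq [Seq [Seq [Seq [X x]] , [X c]] , [X x]] , [X a]]

Seq ::= Seq ',' X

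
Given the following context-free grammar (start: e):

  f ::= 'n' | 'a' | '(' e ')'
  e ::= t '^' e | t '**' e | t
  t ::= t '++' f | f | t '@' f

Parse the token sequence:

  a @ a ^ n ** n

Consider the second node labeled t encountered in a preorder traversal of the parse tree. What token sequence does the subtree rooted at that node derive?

a

[e [t [t [f a]] @ [f a]] ^ [e [t [f n]] ** [e [t [f n]]]]]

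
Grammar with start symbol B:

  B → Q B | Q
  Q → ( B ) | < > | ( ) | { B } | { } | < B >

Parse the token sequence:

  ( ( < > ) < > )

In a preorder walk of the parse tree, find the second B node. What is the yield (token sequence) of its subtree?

[B [Q ( [B [Q ( [B [Q < >]] )] [B [Q < >]]] )]]

( < > ) < >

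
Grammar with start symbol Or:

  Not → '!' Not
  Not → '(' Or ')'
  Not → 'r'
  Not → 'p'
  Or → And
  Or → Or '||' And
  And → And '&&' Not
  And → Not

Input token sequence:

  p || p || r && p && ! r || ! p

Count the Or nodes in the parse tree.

[Or [Or [Or [Or [And [Not p]]] || [And [Not p]]] || [And [And [And [Not r]] && [Not p]] && [Not ! [Not r]]]] || [And [Not ! [Not p]]]]

4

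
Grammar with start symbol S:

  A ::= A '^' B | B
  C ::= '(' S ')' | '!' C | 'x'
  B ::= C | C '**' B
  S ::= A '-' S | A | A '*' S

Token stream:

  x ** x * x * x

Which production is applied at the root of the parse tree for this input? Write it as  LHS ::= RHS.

[S [A [B [C x] ** [B [C x]]]] * [S [A [B [C x]]] * [S [A [B [C x]]]]]]

S ::= A '*' S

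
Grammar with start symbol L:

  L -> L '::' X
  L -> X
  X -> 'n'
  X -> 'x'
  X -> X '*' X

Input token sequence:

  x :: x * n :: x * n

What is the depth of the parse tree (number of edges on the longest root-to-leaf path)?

4

[L [L [L [X x]] :: [X [X x] * [X n]]] :: [X [X x] * [X n]]]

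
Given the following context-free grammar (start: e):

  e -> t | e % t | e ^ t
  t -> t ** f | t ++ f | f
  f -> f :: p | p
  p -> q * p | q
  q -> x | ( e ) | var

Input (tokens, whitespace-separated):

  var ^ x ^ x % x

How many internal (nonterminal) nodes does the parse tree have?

20

[e [e [e [e [t [f [p [q var]]]]] ^ [t [f [p [q x]]]]] ^ [t [f [p [q x]]]]] % [t [f [p [q x]]]]]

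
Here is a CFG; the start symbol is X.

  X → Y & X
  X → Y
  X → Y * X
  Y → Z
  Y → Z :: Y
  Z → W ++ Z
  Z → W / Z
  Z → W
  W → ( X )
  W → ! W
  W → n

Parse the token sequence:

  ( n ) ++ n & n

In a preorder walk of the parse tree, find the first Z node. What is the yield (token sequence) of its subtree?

( n ) ++ n

[X [Y [Z [W ( [X [Y [Z [W n]]]] )] ++ [Z [W n]]]] & [X [Y [Z [W n]]]]]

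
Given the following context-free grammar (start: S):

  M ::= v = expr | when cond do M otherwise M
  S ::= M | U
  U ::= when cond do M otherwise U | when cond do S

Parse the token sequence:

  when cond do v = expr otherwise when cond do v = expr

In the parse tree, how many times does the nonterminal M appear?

[S [U when cond do [M v = expr] otherwise [U when cond do [S [M v = expr]]]]]

2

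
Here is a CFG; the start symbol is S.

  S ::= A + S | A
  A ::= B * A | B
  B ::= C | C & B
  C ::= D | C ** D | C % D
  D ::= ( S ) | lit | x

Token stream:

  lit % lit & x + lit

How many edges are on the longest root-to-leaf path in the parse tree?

6

[S [A [B [C [C [D lit]] % [D lit]] & [B [C [D x]]]]] + [S [A [B [C [D lit]]]]]]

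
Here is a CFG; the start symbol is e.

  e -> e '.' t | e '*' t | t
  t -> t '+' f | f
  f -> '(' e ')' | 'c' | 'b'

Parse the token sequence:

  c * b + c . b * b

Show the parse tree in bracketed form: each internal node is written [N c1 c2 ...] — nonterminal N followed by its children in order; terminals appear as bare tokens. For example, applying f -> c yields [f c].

e
e * t
e . t * t
e * t . t * t
t * t . t * t
f * t . t * t
c * t . t * t
c * t + f . t * t
c * f + f . t * t
c * b + f . t * t
c * b + c . t * t
c * b + c . f * t
c * b + c . b * t
c * b + c . b * f
c * b + c . b * b

[e [e [e [e [t [f c]]] * [t [t [f b]] + [f c]]] . [t [f b]]] * [t [f b]]]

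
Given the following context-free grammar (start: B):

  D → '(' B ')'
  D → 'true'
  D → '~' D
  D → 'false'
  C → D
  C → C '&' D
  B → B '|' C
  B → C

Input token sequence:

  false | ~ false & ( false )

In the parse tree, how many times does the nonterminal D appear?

[B [B [C [D false]]] | [C [C [D ~ [D false]]] & [D ( [B [C [D false]]] )]]]

5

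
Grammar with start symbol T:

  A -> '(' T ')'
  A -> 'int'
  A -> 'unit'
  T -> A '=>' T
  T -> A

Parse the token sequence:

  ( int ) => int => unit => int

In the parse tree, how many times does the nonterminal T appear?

[T [A ( [T [A int]] )] => [T [A int] => [T [A unit] => [T [A int]]]]]

5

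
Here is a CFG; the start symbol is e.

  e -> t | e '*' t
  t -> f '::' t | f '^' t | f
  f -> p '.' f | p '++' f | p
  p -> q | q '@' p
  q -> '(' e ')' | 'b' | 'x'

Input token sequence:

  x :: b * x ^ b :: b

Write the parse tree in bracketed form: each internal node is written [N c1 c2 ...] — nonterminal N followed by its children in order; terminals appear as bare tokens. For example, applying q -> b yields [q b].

[e [e [t [f [p [q x]]] :: [t [f [p [q b]]]]]] * [t [f [p [q x]]] ^ [t [f [p [q b]]] :: [t [f [p [q b]]]]]]]

e
e * t
t * t
f :: t * t
p :: t * t
q :: t * t
x :: t * t
x :: f * t
x :: p * t
x :: q * t
x :: b * t
x :: b * f ^ t
x :: b * p ^ t
x :: b * q ^ t
x :: b * x ^ t
x :: b * x ^ f :: t
x :: b * x ^ p :: t
x :: b * x ^ q :: t
x :: b * x ^ b :: t
x :: b * x ^ b :: f
x :: b * x ^ b :: p
x :: b * x ^ b :: q
x :: b * x ^ b :: b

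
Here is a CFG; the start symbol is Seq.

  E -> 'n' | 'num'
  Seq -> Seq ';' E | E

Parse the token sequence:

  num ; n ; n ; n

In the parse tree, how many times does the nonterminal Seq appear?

4

[Seq [Seq [Seq [Seq [E num]] ; [E n]] ; [E n]] ; [E n]]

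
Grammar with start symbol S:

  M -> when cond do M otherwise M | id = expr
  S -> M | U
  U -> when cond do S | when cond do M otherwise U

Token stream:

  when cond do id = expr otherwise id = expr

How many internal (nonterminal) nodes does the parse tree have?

4

[S [M when cond do [M id = expr] otherwise [M id = expr]]]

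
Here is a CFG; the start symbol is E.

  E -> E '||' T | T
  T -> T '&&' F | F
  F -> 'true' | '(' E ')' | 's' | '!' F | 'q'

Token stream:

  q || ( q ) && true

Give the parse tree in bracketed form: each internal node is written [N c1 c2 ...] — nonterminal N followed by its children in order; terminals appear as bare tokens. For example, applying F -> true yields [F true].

[E [E [T [F q]]] || [T [T [F ( [E [T [F q]]] )]] && [F true]]]

E
E || T
T || T
F || T
q || T
q || T && F
q || F && F
q || ( E ) && F
q || ( T ) && F
q || ( F ) && F
q || ( q ) && F
q || ( q ) && true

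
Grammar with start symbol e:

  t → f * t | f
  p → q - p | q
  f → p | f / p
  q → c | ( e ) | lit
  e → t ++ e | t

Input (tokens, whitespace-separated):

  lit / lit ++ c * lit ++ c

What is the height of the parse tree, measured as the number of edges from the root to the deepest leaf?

[e [t [f [f [p [q lit]]] / [p [q lit]]]] ++ [e [t [f [p [q c]]] * [t [f [p [q lit]]]]] ++ [e [t [f [p [q c]]]]]]]

7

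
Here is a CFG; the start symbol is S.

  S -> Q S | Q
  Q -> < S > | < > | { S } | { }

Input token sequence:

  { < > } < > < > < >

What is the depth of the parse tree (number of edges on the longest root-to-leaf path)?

[S [Q { [S [Q < >]] }] [S [Q < >] [S [Q < >] [S [Q < >]]]]]

5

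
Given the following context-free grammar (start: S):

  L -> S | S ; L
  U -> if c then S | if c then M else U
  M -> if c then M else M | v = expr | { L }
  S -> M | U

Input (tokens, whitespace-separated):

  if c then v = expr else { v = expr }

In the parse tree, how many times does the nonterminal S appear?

2

[S [M if c then [M v = expr] else [M { [L [S [M v = expr]]] }]]]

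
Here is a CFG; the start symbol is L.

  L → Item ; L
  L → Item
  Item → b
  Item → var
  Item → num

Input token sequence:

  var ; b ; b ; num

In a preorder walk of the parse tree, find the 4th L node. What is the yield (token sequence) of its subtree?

num

[L [Item var] ; [L [Item b] ; [L [Item b] ; [L [Item num]]]]]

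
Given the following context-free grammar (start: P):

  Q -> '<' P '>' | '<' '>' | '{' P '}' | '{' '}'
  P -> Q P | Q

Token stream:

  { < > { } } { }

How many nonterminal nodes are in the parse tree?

[P [Q { [P [Q < >] [P [Q { }]]] }] [P [Q { }]]]

8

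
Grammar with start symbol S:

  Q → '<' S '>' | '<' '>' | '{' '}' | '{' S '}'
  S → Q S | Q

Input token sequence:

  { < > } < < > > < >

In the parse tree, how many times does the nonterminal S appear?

[S [Q { [S [Q < >]] }] [S [Q < [S [Q < >]] >] [S [Q < >]]]]

5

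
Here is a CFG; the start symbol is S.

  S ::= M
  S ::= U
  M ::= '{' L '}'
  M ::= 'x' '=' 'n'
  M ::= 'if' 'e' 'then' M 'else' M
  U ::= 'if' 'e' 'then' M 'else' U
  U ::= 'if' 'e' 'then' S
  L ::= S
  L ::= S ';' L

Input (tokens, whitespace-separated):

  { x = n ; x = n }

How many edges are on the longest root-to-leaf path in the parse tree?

6

[S [M { [L [S [M x = n]] ; [L [S [M x = n]]]] }]]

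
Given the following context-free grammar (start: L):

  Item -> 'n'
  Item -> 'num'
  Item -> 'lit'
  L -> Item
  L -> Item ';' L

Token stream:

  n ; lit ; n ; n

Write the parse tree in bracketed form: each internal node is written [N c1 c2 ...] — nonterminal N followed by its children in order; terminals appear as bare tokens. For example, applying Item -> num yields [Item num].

L
Item ; L
n ; L
n ; Item ; L
n ; lit ; L
n ; lit ; Item ; L
n ; lit ; n ; L
n ; lit ; n ; Item
n ; lit ; n ; n

[L [Item n] ; [L [Item lit] ; [L [Item n] ; [L [Item n]]]]]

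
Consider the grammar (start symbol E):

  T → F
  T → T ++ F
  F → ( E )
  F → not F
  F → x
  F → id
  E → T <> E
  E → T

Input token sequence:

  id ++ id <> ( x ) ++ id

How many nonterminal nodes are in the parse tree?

[E [T [T [F id]] ++ [F id]] <> [E [T [T [F ( [E [T [F x]]] )]] ++ [F id]]]]

13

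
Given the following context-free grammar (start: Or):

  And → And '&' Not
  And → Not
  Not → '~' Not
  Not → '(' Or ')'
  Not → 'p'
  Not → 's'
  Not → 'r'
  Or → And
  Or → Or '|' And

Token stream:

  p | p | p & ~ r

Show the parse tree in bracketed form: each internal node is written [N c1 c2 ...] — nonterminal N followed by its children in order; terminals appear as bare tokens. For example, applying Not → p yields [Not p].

[Or [Or [Or [And [Not p]]] | [And [Not p]]] | [And [And [Not p]] & [Not ~ [Not r]]]]

Or
Or | And
Or | And | And
And | And | And
Not | And | And
p | And | And
p | Not | And
p | p | And
p | p | And & Not
p | p | Not & Not
p | p | p & Not
p | p | p & ~ Not
p | p | p & ~ r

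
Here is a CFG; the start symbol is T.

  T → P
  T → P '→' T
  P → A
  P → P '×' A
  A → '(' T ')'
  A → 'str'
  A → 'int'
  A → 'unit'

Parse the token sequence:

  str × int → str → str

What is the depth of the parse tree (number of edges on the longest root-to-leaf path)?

[T [P [P [A str]] × [A int]] → [T [P [A str]] → [T [P [A str]]]]]

5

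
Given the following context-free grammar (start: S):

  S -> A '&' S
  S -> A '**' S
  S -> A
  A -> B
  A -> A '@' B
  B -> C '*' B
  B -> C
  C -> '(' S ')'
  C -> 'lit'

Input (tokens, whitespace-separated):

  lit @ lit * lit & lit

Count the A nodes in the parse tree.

[S [A [A [B [C lit]]] @ [B [C lit] * [B [C lit]]]] & [S [A [B [C lit]]]]]

3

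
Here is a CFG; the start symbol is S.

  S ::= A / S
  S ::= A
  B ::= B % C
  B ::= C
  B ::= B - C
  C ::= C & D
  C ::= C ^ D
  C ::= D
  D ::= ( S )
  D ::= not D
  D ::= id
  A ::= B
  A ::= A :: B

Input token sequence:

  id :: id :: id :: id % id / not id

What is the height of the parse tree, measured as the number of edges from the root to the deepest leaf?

[S [A [A [A [A [B [C [D id]]]] :: [B [C [D id]]]] :: [B [C [D id]]]] :: [B [B [C [D id]]] % [C [D id]]]] / [S [A [B [C [D not [D id]]]]]]]

8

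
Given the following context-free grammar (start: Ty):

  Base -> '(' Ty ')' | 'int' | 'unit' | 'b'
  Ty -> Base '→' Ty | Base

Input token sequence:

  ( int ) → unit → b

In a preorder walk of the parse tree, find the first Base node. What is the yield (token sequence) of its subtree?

[Ty [Base ( [Ty [Base int]] )] → [Ty [Base unit] → [Ty [Base b]]]]

( int )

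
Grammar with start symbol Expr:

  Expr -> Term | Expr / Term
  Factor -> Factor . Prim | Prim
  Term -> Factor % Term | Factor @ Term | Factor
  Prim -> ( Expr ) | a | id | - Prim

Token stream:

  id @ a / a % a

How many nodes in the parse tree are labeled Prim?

4

[Expr [Expr [Term [Factor [Prim id]] @ [Term [Factor [Prim a]]]]] / [Term [Factor [Prim a]] % [Term [Factor [Prim a]]]]]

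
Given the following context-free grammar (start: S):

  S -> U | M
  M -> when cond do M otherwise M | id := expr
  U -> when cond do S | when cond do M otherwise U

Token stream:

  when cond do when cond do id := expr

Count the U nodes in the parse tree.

[S [U when cond do [S [U when cond do [S [M id := expr]]]]]]

2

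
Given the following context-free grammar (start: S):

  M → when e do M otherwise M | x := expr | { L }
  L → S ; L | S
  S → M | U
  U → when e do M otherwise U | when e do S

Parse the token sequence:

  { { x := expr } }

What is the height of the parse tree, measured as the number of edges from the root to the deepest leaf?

[S [M { [L [S [M { [L [S [M x := expr]]] }]]] }]]

8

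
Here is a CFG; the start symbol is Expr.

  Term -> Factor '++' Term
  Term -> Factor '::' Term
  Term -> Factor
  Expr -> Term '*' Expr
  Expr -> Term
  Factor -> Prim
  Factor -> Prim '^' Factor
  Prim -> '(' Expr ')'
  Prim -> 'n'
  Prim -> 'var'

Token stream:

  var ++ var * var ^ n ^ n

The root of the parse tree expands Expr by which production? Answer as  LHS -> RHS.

Expr -> Term '*' Expr

[Expr [Term [Factor [Prim var]] ++ [Term [Factor [Prim var]]]] * [Expr [Term [Factor [Prim var] ^ [Factor [Prim n] ^ [Factor [Prim n]]]]]]]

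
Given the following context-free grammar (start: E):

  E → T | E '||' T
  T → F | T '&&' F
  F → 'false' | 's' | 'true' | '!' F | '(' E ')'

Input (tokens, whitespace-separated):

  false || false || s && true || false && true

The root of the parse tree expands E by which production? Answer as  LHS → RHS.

E → E '||' T

[E [E [E [E [T [F false]]] || [T [F false]]] || [T [T [F s]] && [F true]]] || [T [T [F false]] && [F true]]]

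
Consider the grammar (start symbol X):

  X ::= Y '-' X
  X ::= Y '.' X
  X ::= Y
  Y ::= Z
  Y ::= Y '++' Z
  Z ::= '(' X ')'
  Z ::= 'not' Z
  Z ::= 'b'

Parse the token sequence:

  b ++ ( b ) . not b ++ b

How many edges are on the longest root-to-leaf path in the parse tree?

[X [Y [Y [Z b]] ++ [Z ( [X [Y [Z b]]] )]] . [X [Y [Y [Z not [Z b]]] ++ [Z b]]]]

6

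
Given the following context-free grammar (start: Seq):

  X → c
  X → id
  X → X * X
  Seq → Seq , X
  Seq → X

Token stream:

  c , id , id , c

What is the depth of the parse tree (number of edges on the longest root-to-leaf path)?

5

[Seq [Seq [Seq [Seq [X c]] , [X id]] , [X id]] , [X c]]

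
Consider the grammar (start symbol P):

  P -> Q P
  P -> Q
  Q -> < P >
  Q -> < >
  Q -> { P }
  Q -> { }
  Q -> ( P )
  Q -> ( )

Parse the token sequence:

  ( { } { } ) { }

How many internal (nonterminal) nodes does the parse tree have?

8

[P [Q ( [P [Q { }] [P [Q { }]]] )] [P [Q { }]]]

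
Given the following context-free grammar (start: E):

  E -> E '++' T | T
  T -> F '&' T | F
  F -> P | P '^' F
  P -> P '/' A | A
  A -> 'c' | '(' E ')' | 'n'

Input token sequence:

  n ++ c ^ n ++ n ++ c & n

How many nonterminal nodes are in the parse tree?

[E [E [E [E [T [F [P [A n]]]]] ++ [T [F [P [A c]] ^ [F [P [A n]]]]]] ++ [T [F [P [A n]]]]] ++ [T [F [P [A c]]] & [T [F [P [A n]]]]]]

27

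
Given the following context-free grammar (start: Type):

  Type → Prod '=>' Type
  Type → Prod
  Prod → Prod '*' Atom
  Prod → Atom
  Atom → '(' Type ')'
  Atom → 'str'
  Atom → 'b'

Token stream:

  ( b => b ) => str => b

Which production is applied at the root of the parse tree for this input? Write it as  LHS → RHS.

[Type [Prod [Atom ( [Type [Prod [Atom b]] => [Type [Prod [Atom b]]]] )]] => [Type [Prod [Atom str]] => [Type [Prod [Atom b]]]]]

Type → Prod '=>' Type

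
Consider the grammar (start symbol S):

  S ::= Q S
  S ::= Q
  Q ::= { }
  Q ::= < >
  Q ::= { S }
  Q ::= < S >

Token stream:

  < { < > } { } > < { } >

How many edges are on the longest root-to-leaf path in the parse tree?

[S [Q < [S [Q { [S [Q < >]] }] [S [Q { }]]] >] [S [Q < [S [Q { }]] >]]]

6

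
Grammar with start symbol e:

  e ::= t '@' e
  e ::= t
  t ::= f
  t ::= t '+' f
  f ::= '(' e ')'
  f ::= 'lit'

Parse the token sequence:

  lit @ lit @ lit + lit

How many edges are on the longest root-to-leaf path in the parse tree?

[e [t [f lit]] @ [e [t [f lit]] @ [e [t [t [f lit]] + [f lit]]]]]

6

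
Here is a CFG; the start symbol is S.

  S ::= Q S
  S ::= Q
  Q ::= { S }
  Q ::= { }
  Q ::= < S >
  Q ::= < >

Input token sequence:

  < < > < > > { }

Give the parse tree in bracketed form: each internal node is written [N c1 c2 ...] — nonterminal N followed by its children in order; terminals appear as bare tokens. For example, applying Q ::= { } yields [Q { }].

[S [Q < [S [Q < >] [S [Q < >]]] >] [S [Q { }]]]

S
Q S
< S > S
< Q S > S
< < > S > S
< < > Q > S
< < > < > > S
< < > < > > Q
< < > < > > { }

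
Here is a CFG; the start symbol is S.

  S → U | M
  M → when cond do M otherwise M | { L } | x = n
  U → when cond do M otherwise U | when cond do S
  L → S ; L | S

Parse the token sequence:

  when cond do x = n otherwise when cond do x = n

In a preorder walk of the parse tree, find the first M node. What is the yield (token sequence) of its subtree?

x = n

[S [U when cond do [M x = n] otherwise [U when cond do [S [M x = n]]]]]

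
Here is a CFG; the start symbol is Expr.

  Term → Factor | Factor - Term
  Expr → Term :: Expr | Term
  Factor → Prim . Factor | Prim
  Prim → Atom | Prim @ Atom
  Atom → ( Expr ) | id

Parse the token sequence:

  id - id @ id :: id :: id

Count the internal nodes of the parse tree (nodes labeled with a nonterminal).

[Expr [Term [Factor [Prim [Atom id]]] - [Term [Factor [Prim [Prim [Atom id]] @ [Atom id]]]]] :: [Expr [Term [Factor [Prim [Atom id]]]] :: [Expr [Term [Factor [Prim [Atom id]]]]]]]

21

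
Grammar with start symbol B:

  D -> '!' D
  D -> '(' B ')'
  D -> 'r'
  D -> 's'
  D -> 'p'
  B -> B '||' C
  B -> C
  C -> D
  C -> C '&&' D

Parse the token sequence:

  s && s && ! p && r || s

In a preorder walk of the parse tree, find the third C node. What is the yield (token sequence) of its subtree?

[B [B [C [C [C [C [D s]] && [D s]] && [D ! [D p]]] && [D r]]] || [C [D s]]]

s && s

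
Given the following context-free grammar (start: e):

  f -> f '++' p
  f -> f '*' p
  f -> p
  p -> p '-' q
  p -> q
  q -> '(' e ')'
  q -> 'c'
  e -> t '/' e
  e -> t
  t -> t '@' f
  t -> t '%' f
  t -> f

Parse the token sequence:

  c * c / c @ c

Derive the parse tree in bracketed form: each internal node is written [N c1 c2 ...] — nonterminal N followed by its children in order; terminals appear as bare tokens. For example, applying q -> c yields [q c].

e
t / e
f / e
f * p / e
p * p / e
q * p / e
c * p / e
c * q / e
c * c / e
c * c / t
c * c / t @ f
c * c / f @ f
c * c / p @ f
c * c / q @ f
c * c / c @ f
c * c / c @ p
c * c / c @ q
c * c / c @ c

[e [t [f [f [p [q c]]] * [p [q c]]]] / [e [t [t [f [p [q c]]]] @ [f [p [q c]]]]]]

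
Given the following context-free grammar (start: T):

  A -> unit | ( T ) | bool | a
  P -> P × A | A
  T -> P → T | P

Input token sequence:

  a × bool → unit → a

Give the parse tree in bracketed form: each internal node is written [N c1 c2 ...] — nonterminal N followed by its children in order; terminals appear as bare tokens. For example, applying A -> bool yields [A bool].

[T [P [P [A a]] × [A bool]] → [T [P [A unit]] → [T [P [A a]]]]]

T
P → T
P × A → T
A × A → T
a × A → T
a × bool → T
a × bool → P → T
a × bool → A → T
a × bool → unit → T
a × bool → unit → P
a × bool → unit → A
a × bool → unit → a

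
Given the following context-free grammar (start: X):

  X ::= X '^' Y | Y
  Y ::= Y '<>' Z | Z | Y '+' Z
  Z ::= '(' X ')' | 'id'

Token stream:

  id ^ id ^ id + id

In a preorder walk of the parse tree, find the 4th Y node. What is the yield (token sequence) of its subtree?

id

[X [X [X [Y [Z id]]] ^ [Y [Z id]]] ^ [Y [Y [Z id]] + [Z id]]]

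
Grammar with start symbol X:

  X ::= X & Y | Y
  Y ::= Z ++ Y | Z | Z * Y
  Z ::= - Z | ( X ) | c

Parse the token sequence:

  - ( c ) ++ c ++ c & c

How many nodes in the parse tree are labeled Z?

[X [X [Y [Z - [Z ( [X [Y [Z c]]] )]] ++ [Y [Z c] ++ [Y [Z c]]]]] & [Y [Z c]]]

6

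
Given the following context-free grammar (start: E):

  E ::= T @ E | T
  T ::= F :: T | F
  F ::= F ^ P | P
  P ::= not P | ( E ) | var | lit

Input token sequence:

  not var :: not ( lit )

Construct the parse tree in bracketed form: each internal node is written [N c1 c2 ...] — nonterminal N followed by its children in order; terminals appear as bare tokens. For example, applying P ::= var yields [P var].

[E [T [F [P not [P var]]] :: [T [F [P not [P ( [E [T [F [P lit]]]] )]]]]]]

E
T
F :: T
P :: T
not P :: T
not var :: T
not var :: F
not var :: P
not var :: not P
not var :: not ( E )
not var :: not ( T )
not var :: not ( F )
not var :: not ( P )
not var :: not ( lit )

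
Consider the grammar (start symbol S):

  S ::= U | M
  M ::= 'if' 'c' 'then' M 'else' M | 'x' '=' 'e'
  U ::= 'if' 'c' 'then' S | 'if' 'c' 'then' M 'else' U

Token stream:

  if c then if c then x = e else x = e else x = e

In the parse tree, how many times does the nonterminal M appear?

5

[S [M if c then [M if c then [M x = e] else [M x = e]] else [M x = e]]]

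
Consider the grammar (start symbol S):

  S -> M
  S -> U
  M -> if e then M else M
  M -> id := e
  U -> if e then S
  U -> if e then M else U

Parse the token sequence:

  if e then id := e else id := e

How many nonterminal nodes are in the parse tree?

[S [M if e then [M id := e] else [M id := e]]]

4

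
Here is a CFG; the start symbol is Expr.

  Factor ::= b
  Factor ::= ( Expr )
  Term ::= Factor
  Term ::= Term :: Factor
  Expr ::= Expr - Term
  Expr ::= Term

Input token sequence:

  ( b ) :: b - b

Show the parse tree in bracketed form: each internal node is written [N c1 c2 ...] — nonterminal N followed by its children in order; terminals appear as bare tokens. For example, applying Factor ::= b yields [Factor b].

Expr
Expr - Term
Term - Term
Term :: Factor - Term
Factor :: Factor - Term
( Expr ) :: Factor - Term
( Term ) :: Factor - Term
( Factor ) :: Factor - Term
( b ) :: Factor - Term
( b ) :: b - Term
( b ) :: b - Factor
( b ) :: b - b

[Expr [Expr [Term [Term [Factor ( [Expr [Term [Factor b]]] )]] :: [Factor b]]] - [Term [Factor b]]]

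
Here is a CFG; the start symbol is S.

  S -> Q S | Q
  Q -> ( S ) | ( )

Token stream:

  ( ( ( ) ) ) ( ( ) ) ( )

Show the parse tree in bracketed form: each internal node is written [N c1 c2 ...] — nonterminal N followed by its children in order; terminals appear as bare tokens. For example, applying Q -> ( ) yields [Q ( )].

S
Q S
( S ) S
( Q ) S
( ( S ) ) S
( ( Q ) ) S
( ( ( ) ) ) S
( ( ( ) ) ) Q S
( ( ( ) ) ) ( S ) S
( ( ( ) ) ) ( Q ) S
( ( ( ) ) ) ( ( ) ) S
( ( ( ) ) ) ( ( ) ) Q
( ( ( ) ) ) ( ( ) ) ( )

[S [Q ( [S [Q ( [S [Q ( )]] )]] )] [S [Q ( [S [Q ( )]] )] [S [Q ( )]]]]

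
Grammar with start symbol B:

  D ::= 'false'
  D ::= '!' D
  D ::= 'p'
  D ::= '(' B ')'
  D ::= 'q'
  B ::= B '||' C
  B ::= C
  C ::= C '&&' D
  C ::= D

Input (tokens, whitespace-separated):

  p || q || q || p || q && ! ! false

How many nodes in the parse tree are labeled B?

5

[B [B [B [B [B [C [D p]]] || [C [D q]]] || [C [D q]]] || [C [D p]]] || [C [C [D q]] && [D ! [D ! [D false]]]]]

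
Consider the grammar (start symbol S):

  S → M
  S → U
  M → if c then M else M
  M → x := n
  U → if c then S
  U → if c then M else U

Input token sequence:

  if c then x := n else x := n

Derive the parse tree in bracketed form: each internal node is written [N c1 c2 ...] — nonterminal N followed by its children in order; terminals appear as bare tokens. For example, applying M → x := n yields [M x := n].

[S [M if c then [M x := n] else [M x := n]]]

S
M
if c then M else M
if c then x := n else M
if c then x := n else x := n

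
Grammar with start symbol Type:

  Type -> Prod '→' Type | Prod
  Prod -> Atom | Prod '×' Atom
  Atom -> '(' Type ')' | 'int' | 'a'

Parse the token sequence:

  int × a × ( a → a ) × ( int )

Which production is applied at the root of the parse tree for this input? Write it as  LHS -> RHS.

[Type [Prod [Prod [Prod [Prod [Atom int]] × [Atom a]] × [Atom ( [Type [Prod [Atom a]] → [Type [Prod [Atom a]]]] )]] × [Atom ( [Type [Prod [Atom int]]] )]]]

Type -> Prod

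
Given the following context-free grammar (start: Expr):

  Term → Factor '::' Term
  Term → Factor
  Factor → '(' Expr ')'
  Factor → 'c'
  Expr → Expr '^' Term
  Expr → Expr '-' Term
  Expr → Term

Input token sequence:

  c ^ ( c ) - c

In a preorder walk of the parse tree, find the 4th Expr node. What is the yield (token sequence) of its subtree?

c

[Expr [Expr [Expr [Term [Factor c]]] ^ [Term [Factor ( [Expr [Term [Factor c]]] )]]] - [Term [Factor c]]]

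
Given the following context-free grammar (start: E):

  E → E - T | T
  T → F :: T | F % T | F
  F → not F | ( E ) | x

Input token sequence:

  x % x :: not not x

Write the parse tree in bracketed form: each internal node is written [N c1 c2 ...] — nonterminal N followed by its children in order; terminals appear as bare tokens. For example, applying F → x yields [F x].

E
T
F % T
x % T
x % F :: T
x % x :: T
x % x :: F
x % x :: not F
x % x :: not not F
x % x :: not not x

[E [T [F x] % [T [F x] :: [T [F not [F not [F x]]]]]]]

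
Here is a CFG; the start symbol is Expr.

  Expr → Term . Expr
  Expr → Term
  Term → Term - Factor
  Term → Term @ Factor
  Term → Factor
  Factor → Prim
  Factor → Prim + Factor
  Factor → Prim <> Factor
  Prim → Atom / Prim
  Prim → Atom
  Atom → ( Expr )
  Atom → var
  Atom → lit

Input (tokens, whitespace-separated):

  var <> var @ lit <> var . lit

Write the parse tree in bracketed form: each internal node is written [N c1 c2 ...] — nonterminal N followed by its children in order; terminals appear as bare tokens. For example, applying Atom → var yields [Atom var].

[Expr [Term [Term [Factor [Prim [Atom var]] <> [Factor [Prim [Atom var]]]]] @ [Factor [Prim [Atom lit]] <> [Factor [Prim [Atom var]]]]] . [Expr [Term [Factor [Prim [Atom lit]]]]]]

Expr
Term . Expr
Term @ Factor . Expr
Factor @ Factor . Expr
Prim <> Factor @ Factor . Expr
Atom <> Factor @ Factor . Expr
var <> Factor @ Factor . Expr
var <> Prim @ Factor . Expr
var <> Atom @ Factor . Expr
var <> var @ Factor . Expr
var <> var @ Prim <> Factor . Expr
var <> var @ Atom <> Factor . Expr
var <> var @ lit <> Factor . Expr
var <> var @ lit <> Prim . Expr
var <> var @ lit <> Atom . Expr
var <> var @ lit <> var . Expr
var <> var @ lit <> var . Term
var <> var @ lit <> var . Factor
var <> var @ lit <> var . Prim
var <> var @ lit <> var . Atom
var <> var @ lit <> var . lit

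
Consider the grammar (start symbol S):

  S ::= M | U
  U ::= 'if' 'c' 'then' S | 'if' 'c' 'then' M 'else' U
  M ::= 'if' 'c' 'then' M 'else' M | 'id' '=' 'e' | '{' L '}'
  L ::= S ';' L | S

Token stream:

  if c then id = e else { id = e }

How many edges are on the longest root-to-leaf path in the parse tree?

[S [M if c then [M id = e] else [M { [L [S [M id = e]]] }]]]

6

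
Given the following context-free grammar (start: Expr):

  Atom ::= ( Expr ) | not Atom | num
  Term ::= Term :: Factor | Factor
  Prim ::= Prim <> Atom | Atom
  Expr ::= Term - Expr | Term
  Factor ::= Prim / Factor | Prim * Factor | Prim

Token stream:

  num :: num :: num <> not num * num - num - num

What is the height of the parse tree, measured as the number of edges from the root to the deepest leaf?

7

[Expr [Term [Term [Term [Factor [Prim [Atom num]]]] :: [Factor [Prim [Atom num]]]] :: [Factor [Prim [Prim [Atom num]] <> [Atom not [Atom num]]] * [Factor [Prim [Atom num]]]]] - [Expr [Term [Factor [Prim [Atom num]]]] - [Expr [Term [Factor [Prim [Atom num]]]]]]]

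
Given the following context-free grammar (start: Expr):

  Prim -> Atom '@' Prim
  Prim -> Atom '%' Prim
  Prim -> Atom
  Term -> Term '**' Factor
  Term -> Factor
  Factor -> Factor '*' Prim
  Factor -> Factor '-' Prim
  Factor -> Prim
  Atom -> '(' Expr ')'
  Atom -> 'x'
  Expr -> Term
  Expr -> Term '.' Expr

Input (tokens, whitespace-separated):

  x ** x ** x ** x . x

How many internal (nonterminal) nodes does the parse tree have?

22

[Expr [Term [Term [Term [Term [Factor [Prim [Atom x]]]] ** [Factor [Prim [Atom x]]]] ** [Factor [Prim [Atom x]]]] ** [Factor [Prim [Atom x]]]] . [Expr [Term [Factor [Prim [Atom x]]]]]]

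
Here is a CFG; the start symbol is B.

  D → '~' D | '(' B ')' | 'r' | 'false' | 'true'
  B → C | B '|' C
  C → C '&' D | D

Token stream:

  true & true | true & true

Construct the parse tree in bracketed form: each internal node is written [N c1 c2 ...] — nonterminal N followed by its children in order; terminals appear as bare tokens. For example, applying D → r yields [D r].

[B [B [C [C [D true]] & [D true]]] | [C [C [D true]] & [D true]]]

B
B | C
C | C
C & D | C
D & D | C
true & D | C
true & true | C
true & true | C & D
true & true | D & D
true & true | true & D
true & true | true & true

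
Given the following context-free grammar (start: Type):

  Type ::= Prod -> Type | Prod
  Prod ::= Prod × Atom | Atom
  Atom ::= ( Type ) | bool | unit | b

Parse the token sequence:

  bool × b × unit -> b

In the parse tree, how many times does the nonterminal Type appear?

[Type [Prod [Prod [Prod [Atom bool]] × [Atom b]] × [Atom unit]] -> [Type [Prod [Atom b]]]]

2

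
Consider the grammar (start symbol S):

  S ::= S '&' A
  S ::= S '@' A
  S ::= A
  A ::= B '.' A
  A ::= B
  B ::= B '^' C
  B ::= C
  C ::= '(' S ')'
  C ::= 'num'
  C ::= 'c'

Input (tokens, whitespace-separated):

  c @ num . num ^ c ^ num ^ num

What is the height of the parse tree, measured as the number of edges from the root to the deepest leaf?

8

[S [S [A [B [C c]]]] @ [A [B [C num]] . [A [B [B [B [B [C num]] ^ [C c]] ^ [C num]] ^ [C num]]]]]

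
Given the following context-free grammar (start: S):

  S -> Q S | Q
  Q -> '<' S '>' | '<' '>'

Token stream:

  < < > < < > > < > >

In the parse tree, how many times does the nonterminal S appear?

[S [Q < [S [Q < >] [S [Q < [S [Q < >]] >] [S [Q < >]]]] >]]

5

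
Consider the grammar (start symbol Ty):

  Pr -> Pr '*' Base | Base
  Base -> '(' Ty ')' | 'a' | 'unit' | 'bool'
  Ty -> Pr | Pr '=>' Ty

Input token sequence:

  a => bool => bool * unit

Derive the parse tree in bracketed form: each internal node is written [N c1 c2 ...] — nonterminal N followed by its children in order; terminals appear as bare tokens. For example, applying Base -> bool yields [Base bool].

[Ty [Pr [Base a]] => [Ty [Pr [Base bool]] => [Ty [Pr [Pr [Base bool]] * [Base unit]]]]]

Ty
Pr => Ty
Base => Ty
a => Ty
a => Pr => Ty
a => Base => Ty
a => bool => Ty
a => bool => Pr
a => bool => Pr * Base
a => bool => Base * Base
a => bool => bool * Base
a => bool => bool * unit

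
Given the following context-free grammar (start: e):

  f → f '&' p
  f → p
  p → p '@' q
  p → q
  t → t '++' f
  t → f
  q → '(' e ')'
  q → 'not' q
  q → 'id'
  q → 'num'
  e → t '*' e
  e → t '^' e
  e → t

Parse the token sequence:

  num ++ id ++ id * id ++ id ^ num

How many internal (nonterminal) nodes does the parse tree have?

27

[e [t [t [t [f [p [q num]]]] ++ [f [p [q id]]]] ++ [f [p [q id]]]] * [e [t [t [f [p [q id]]]] ++ [f [p [q id]]]] ^ [e [t [f [p [q num]]]]]]]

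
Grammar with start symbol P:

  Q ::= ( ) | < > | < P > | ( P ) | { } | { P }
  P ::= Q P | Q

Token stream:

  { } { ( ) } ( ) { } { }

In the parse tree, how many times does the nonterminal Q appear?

6

[P [Q { }] [P [Q { [P [Q ( )]] }] [P [Q ( )] [P [Q { }] [P [Q { }]]]]]]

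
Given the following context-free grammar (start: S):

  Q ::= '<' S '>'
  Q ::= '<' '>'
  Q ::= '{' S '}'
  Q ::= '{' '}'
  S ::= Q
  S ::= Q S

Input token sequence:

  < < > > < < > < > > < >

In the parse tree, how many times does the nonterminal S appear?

[S [Q < [S [Q < >]] >] [S [Q < [S [Q < >] [S [Q < >]]] >] [S [Q < >]]]]

6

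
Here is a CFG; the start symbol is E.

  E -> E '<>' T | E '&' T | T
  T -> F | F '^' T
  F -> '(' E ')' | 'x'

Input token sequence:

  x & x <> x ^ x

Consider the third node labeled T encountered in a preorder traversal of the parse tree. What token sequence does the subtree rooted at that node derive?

x ^ x

[E [E [E [T [F x]]] & [T [F x]]] <> [T [F x] ^ [T [F x]]]]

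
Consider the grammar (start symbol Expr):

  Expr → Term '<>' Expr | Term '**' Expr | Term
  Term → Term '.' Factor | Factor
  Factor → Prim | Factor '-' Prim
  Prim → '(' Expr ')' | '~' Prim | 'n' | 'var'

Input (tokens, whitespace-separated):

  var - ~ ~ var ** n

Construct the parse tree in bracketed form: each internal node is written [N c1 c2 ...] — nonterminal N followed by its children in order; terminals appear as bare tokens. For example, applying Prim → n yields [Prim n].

[Expr [Term [Factor [Factor [Prim var]] - [Prim ~ [Prim ~ [Prim var]]]]] ** [Expr [Term [Factor [Prim n]]]]]

Expr
Term ** Expr
Factor ** Expr
Factor - Prim ** Expr
Prim - Prim ** Expr
var - Prim ** Expr
var - ~ Prim ** Expr
var - ~ ~ Prim ** Expr
var - ~ ~ var ** Expr
var - ~ ~ var ** Term
var - ~ ~ var ** Factor
var - ~ ~ var ** Prim
var - ~ ~ var ** n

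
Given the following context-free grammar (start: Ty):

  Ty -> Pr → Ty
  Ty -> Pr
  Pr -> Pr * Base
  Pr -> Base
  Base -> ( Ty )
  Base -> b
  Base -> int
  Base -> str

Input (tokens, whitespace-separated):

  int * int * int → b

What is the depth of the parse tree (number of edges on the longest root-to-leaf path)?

5

[Ty [Pr [Pr [Pr [Base int]] * [Base int]] * [Base int]] → [Ty [Pr [Base b]]]]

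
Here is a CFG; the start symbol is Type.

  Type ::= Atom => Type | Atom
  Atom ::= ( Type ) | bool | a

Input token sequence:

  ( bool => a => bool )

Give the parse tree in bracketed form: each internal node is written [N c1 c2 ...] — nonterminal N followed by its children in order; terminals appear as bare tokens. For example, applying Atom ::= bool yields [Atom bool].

Type
Atom
( Type )
( Atom => Type )
( bool => Type )
( bool => Atom => Type )
( bool => a => Type )
( bool => a => Atom )
( bool => a => bool )

[Type [Atom ( [Type [Atom bool] => [Type [Atom a] => [Type [Atom bool]]]] )]]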